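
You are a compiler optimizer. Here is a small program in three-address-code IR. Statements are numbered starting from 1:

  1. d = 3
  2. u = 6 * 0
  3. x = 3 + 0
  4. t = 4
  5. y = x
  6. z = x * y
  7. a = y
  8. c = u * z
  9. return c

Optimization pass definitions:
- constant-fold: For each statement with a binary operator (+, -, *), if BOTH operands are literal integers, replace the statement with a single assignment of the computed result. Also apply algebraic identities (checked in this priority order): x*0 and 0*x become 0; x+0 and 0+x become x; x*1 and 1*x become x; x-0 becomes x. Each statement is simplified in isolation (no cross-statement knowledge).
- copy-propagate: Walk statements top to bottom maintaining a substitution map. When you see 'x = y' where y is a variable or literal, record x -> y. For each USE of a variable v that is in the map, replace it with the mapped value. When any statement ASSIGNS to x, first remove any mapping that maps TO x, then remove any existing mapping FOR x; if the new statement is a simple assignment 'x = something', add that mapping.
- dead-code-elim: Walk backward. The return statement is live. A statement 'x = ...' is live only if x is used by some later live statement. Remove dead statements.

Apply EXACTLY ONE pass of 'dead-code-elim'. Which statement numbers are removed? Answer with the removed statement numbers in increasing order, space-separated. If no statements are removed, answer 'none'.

Backward liveness scan:
Stmt 1 'd = 3': DEAD (d not in live set [])
Stmt 2 'u = 6 * 0': KEEP (u is live); live-in = []
Stmt 3 'x = 3 + 0': KEEP (x is live); live-in = ['u']
Stmt 4 't = 4': DEAD (t not in live set ['u', 'x'])
Stmt 5 'y = x': KEEP (y is live); live-in = ['u', 'x']
Stmt 6 'z = x * y': KEEP (z is live); live-in = ['u', 'x', 'y']
Stmt 7 'a = y': DEAD (a not in live set ['u', 'z'])
Stmt 8 'c = u * z': KEEP (c is live); live-in = ['u', 'z']
Stmt 9 'return c': KEEP (return); live-in = ['c']
Removed statement numbers: [1, 4, 7]
Surviving IR:
  u = 6 * 0
  x = 3 + 0
  y = x
  z = x * y
  c = u * z
  return c

Answer: 1 4 7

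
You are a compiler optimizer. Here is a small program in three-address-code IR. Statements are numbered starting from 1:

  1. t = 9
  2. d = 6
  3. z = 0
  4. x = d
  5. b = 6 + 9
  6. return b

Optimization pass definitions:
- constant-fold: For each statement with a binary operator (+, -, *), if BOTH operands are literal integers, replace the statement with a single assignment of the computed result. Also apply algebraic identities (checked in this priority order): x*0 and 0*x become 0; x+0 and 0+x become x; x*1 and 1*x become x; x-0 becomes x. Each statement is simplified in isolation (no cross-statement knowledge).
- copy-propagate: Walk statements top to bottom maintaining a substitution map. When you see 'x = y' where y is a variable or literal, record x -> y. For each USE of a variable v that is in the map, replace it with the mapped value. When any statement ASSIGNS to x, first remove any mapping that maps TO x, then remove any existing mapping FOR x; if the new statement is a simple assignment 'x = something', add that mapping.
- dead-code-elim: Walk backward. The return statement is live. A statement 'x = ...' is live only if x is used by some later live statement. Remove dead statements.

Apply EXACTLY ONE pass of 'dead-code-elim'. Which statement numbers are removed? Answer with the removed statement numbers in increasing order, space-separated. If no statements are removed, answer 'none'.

Answer: 1 2 3 4

Derivation:
Backward liveness scan:
Stmt 1 't = 9': DEAD (t not in live set [])
Stmt 2 'd = 6': DEAD (d not in live set [])
Stmt 3 'z = 0': DEAD (z not in live set [])
Stmt 4 'x = d': DEAD (x not in live set [])
Stmt 5 'b = 6 + 9': KEEP (b is live); live-in = []
Stmt 6 'return b': KEEP (return); live-in = ['b']
Removed statement numbers: [1, 2, 3, 4]
Surviving IR:
  b = 6 + 9
  return b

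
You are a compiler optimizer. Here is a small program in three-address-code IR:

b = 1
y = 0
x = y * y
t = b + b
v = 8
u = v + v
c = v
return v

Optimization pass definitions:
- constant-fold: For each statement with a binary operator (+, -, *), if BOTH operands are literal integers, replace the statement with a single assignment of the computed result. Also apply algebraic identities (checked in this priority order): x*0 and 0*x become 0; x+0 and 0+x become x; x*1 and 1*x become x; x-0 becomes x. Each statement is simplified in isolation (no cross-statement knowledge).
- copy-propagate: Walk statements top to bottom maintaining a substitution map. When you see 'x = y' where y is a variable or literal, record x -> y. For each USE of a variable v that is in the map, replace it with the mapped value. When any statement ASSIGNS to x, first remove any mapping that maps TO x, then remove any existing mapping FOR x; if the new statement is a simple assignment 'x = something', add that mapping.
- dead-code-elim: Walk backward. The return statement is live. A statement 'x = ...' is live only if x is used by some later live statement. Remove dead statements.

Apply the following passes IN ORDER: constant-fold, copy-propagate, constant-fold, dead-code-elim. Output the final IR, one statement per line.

Answer: return 8

Derivation:
Initial IR:
  b = 1
  y = 0
  x = y * y
  t = b + b
  v = 8
  u = v + v
  c = v
  return v
After constant-fold (8 stmts):
  b = 1
  y = 0
  x = y * y
  t = b + b
  v = 8
  u = v + v
  c = v
  return v
After copy-propagate (8 stmts):
  b = 1
  y = 0
  x = 0 * 0
  t = 1 + 1
  v = 8
  u = 8 + 8
  c = 8
  return 8
After constant-fold (8 stmts):
  b = 1
  y = 0
  x = 0
  t = 2
  v = 8
  u = 16
  c = 8
  return 8
After dead-code-elim (1 stmts):
  return 8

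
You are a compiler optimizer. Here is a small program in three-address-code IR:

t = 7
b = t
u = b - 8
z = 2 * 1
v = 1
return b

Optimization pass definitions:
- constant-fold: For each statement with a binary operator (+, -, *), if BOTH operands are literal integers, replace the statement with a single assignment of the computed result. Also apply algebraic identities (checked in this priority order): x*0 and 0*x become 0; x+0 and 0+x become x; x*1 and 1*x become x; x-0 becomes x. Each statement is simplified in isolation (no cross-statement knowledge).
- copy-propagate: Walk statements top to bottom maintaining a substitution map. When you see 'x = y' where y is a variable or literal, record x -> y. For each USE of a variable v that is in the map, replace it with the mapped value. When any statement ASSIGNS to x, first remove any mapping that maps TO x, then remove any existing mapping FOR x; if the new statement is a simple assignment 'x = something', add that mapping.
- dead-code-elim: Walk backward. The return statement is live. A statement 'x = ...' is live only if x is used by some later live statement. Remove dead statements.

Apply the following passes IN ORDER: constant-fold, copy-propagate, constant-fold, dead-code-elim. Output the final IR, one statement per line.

Initial IR:
  t = 7
  b = t
  u = b - 8
  z = 2 * 1
  v = 1
  return b
After constant-fold (6 stmts):
  t = 7
  b = t
  u = b - 8
  z = 2
  v = 1
  return b
After copy-propagate (6 stmts):
  t = 7
  b = 7
  u = 7 - 8
  z = 2
  v = 1
  return 7
After constant-fold (6 stmts):
  t = 7
  b = 7
  u = -1
  z = 2
  v = 1
  return 7
After dead-code-elim (1 stmts):
  return 7

Answer: return 7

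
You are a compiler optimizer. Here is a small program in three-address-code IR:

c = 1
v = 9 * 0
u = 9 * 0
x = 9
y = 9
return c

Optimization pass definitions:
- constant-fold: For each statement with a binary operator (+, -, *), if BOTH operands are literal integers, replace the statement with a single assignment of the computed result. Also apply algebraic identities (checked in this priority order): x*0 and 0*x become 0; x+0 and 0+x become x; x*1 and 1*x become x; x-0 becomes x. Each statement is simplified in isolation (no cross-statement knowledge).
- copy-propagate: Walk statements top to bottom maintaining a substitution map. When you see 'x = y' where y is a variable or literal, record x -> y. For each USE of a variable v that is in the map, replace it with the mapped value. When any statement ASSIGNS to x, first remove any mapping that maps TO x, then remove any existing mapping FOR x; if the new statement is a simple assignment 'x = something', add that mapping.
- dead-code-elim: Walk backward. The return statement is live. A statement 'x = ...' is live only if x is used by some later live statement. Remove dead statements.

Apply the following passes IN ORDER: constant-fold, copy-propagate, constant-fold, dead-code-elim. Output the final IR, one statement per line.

Initial IR:
  c = 1
  v = 9 * 0
  u = 9 * 0
  x = 9
  y = 9
  return c
After constant-fold (6 stmts):
  c = 1
  v = 0
  u = 0
  x = 9
  y = 9
  return c
After copy-propagate (6 stmts):
  c = 1
  v = 0
  u = 0
  x = 9
  y = 9
  return 1
After constant-fold (6 stmts):
  c = 1
  v = 0
  u = 0
  x = 9
  y = 9
  return 1
After dead-code-elim (1 stmts):
  return 1

Answer: return 1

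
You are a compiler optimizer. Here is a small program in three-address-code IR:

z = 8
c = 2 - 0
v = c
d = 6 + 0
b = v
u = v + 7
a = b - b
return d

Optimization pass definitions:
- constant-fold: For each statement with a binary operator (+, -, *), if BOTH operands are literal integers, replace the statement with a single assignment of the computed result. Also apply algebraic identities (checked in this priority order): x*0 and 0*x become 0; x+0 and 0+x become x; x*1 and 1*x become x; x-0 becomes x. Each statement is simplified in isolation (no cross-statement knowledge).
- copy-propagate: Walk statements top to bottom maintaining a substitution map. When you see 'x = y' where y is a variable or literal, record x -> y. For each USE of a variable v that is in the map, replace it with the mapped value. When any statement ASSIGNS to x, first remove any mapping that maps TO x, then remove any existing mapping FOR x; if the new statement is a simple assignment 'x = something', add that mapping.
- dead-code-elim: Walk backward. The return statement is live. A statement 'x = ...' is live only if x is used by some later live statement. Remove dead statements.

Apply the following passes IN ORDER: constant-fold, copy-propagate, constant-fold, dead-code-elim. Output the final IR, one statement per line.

Initial IR:
  z = 8
  c = 2 - 0
  v = c
  d = 6 + 0
  b = v
  u = v + 7
  a = b - b
  return d
After constant-fold (8 stmts):
  z = 8
  c = 2
  v = c
  d = 6
  b = v
  u = v + 7
  a = b - b
  return d
After copy-propagate (8 stmts):
  z = 8
  c = 2
  v = 2
  d = 6
  b = 2
  u = 2 + 7
  a = 2 - 2
  return 6
After constant-fold (8 stmts):
  z = 8
  c = 2
  v = 2
  d = 6
  b = 2
  u = 9
  a = 0
  return 6
After dead-code-elim (1 stmts):
  return 6

Answer: return 6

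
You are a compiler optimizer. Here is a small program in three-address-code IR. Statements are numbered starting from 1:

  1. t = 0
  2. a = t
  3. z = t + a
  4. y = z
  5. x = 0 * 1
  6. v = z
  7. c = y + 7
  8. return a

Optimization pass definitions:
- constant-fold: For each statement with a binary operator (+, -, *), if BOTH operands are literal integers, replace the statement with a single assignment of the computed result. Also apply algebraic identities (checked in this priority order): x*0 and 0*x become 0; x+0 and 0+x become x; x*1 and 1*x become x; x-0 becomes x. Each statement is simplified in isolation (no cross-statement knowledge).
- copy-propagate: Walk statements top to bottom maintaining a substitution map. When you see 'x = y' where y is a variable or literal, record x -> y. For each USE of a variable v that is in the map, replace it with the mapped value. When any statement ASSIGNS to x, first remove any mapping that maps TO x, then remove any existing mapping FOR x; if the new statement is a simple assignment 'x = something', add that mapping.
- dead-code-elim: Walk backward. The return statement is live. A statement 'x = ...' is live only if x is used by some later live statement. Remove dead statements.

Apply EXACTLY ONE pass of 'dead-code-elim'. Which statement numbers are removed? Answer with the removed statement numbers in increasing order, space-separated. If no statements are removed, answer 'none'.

Answer: 3 4 5 6 7

Derivation:
Backward liveness scan:
Stmt 1 't = 0': KEEP (t is live); live-in = []
Stmt 2 'a = t': KEEP (a is live); live-in = ['t']
Stmt 3 'z = t + a': DEAD (z not in live set ['a'])
Stmt 4 'y = z': DEAD (y not in live set ['a'])
Stmt 5 'x = 0 * 1': DEAD (x not in live set ['a'])
Stmt 6 'v = z': DEAD (v not in live set ['a'])
Stmt 7 'c = y + 7': DEAD (c not in live set ['a'])
Stmt 8 'return a': KEEP (return); live-in = ['a']
Removed statement numbers: [3, 4, 5, 6, 7]
Surviving IR:
  t = 0
  a = t
  return a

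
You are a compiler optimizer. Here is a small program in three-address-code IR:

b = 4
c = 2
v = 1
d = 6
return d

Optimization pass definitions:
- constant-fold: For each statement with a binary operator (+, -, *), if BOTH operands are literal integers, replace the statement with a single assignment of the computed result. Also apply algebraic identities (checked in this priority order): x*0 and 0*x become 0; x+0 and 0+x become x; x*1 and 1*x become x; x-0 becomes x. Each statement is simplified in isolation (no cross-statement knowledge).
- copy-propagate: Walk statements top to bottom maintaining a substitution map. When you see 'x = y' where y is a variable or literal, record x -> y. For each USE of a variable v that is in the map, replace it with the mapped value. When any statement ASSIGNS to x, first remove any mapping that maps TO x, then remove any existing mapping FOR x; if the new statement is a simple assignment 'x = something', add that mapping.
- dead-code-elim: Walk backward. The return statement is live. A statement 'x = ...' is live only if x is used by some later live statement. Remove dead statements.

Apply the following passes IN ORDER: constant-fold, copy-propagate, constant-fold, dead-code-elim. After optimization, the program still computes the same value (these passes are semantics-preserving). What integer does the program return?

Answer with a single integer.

Answer: 6

Derivation:
Initial IR:
  b = 4
  c = 2
  v = 1
  d = 6
  return d
After constant-fold (5 stmts):
  b = 4
  c = 2
  v = 1
  d = 6
  return d
After copy-propagate (5 stmts):
  b = 4
  c = 2
  v = 1
  d = 6
  return 6
After constant-fold (5 stmts):
  b = 4
  c = 2
  v = 1
  d = 6
  return 6
After dead-code-elim (1 stmts):
  return 6
Evaluate:
  b = 4  =>  b = 4
  c = 2  =>  c = 2
  v = 1  =>  v = 1
  d = 6  =>  d = 6
  return d = 6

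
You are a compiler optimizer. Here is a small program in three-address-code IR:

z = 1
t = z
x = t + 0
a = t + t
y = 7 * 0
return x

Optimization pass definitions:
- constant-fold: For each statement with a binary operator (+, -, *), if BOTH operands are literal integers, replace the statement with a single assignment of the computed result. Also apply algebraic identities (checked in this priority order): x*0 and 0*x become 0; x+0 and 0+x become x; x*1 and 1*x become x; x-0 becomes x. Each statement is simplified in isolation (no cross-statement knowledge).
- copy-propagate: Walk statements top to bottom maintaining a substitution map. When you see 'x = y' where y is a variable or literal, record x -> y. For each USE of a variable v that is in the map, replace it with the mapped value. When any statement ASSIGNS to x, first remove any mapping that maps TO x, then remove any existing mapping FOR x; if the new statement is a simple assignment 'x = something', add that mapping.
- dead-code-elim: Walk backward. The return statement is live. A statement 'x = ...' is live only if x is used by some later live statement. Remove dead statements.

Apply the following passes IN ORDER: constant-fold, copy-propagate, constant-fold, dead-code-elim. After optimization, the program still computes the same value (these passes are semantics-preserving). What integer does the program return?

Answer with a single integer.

Initial IR:
  z = 1
  t = z
  x = t + 0
  a = t + t
  y = 7 * 0
  return x
After constant-fold (6 stmts):
  z = 1
  t = z
  x = t
  a = t + t
  y = 0
  return x
After copy-propagate (6 stmts):
  z = 1
  t = 1
  x = 1
  a = 1 + 1
  y = 0
  return 1
After constant-fold (6 stmts):
  z = 1
  t = 1
  x = 1
  a = 2
  y = 0
  return 1
After dead-code-elim (1 stmts):
  return 1
Evaluate:
  z = 1  =>  z = 1
  t = z  =>  t = 1
  x = t + 0  =>  x = 1
  a = t + t  =>  a = 2
  y = 7 * 0  =>  y = 0
  return x = 1

Answer: 1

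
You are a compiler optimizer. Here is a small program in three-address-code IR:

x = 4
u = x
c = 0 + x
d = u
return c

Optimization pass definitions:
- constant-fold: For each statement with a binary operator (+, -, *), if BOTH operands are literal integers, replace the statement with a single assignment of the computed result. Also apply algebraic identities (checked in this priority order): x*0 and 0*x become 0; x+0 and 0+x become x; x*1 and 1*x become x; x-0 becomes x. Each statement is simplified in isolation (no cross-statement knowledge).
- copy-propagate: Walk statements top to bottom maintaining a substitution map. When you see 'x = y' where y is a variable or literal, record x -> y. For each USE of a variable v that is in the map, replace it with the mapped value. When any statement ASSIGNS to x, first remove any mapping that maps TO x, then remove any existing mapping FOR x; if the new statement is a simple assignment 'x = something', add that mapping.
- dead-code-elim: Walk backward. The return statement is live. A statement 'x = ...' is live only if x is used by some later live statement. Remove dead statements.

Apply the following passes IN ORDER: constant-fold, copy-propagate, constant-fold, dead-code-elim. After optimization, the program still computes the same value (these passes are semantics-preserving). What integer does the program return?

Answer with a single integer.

Answer: 4

Derivation:
Initial IR:
  x = 4
  u = x
  c = 0 + x
  d = u
  return c
After constant-fold (5 stmts):
  x = 4
  u = x
  c = x
  d = u
  return c
After copy-propagate (5 stmts):
  x = 4
  u = 4
  c = 4
  d = 4
  return 4
After constant-fold (5 stmts):
  x = 4
  u = 4
  c = 4
  d = 4
  return 4
After dead-code-elim (1 stmts):
  return 4
Evaluate:
  x = 4  =>  x = 4
  u = x  =>  u = 4
  c = 0 + x  =>  c = 4
  d = u  =>  d = 4
  return c = 4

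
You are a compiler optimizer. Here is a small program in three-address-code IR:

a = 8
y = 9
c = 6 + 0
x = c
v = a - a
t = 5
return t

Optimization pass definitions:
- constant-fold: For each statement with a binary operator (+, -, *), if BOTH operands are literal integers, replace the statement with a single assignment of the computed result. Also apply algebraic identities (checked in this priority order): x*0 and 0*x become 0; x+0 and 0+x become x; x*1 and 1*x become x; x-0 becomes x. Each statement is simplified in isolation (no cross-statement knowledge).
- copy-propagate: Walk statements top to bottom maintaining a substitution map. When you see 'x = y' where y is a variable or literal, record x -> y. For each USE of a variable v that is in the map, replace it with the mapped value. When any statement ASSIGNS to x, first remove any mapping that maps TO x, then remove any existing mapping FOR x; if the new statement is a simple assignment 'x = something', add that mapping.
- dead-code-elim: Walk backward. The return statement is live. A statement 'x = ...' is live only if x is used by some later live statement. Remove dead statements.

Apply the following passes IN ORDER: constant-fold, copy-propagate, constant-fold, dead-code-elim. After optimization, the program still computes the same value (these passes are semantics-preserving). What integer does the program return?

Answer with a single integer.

Answer: 5

Derivation:
Initial IR:
  a = 8
  y = 9
  c = 6 + 0
  x = c
  v = a - a
  t = 5
  return t
After constant-fold (7 stmts):
  a = 8
  y = 9
  c = 6
  x = c
  v = a - a
  t = 5
  return t
After copy-propagate (7 stmts):
  a = 8
  y = 9
  c = 6
  x = 6
  v = 8 - 8
  t = 5
  return 5
After constant-fold (7 stmts):
  a = 8
  y = 9
  c = 6
  x = 6
  v = 0
  t = 5
  return 5
After dead-code-elim (1 stmts):
  return 5
Evaluate:
  a = 8  =>  a = 8
  y = 9  =>  y = 9
  c = 6 + 0  =>  c = 6
  x = c  =>  x = 6
  v = a - a  =>  v = 0
  t = 5  =>  t = 5
  return t = 5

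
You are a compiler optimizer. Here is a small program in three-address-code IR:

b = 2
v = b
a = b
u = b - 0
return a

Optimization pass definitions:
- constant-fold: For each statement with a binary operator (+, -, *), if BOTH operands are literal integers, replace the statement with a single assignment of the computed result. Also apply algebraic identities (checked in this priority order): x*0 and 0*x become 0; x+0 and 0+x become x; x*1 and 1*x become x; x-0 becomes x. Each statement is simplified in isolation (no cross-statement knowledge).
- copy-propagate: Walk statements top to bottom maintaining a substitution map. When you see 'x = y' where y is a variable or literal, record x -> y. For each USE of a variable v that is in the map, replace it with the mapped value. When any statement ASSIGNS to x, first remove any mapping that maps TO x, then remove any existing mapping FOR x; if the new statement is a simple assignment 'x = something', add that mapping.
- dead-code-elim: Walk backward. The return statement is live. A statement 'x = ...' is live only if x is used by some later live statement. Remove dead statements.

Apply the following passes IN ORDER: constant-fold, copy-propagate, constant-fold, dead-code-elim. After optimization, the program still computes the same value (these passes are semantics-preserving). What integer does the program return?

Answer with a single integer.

Initial IR:
  b = 2
  v = b
  a = b
  u = b - 0
  return a
After constant-fold (5 stmts):
  b = 2
  v = b
  a = b
  u = b
  return a
After copy-propagate (5 stmts):
  b = 2
  v = 2
  a = 2
  u = 2
  return 2
After constant-fold (5 stmts):
  b = 2
  v = 2
  a = 2
  u = 2
  return 2
After dead-code-elim (1 stmts):
  return 2
Evaluate:
  b = 2  =>  b = 2
  v = b  =>  v = 2
  a = b  =>  a = 2
  u = b - 0  =>  u = 2
  return a = 2

Answer: 2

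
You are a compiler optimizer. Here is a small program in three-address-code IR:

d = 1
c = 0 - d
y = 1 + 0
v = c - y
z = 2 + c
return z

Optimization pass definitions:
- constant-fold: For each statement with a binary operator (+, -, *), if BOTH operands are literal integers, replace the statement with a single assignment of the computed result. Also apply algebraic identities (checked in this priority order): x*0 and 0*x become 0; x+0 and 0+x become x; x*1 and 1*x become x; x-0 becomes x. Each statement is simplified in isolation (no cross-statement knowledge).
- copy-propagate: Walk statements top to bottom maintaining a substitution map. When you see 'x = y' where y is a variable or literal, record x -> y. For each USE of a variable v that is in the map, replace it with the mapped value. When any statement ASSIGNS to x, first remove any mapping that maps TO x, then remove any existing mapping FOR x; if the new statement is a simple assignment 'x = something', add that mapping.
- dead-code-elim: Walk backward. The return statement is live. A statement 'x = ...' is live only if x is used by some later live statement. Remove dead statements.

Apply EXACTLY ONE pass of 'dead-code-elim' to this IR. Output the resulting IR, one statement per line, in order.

Applying dead-code-elim statement-by-statement:
  [6] return z  -> KEEP (return); live=['z']
  [5] z = 2 + c  -> KEEP; live=['c']
  [4] v = c - y  -> DEAD (v not live)
  [3] y = 1 + 0  -> DEAD (y not live)
  [2] c = 0 - d  -> KEEP; live=['d']
  [1] d = 1  -> KEEP; live=[]
Result (4 stmts):
  d = 1
  c = 0 - d
  z = 2 + c
  return z

Answer: d = 1
c = 0 - d
z = 2 + c
return z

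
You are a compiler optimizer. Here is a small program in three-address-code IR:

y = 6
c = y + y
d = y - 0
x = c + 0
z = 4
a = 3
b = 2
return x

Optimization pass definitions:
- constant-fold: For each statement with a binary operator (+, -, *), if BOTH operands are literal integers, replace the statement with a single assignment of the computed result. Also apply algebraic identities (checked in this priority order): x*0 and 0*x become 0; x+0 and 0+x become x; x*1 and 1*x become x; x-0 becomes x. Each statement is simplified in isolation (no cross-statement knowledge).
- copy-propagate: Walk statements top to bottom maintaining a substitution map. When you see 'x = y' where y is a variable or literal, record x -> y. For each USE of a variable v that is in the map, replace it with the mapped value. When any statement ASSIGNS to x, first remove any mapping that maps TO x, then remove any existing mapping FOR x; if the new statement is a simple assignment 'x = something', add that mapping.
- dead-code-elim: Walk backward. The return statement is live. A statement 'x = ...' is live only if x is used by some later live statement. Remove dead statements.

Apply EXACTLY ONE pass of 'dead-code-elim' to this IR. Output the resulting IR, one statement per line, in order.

Applying dead-code-elim statement-by-statement:
  [8] return x  -> KEEP (return); live=['x']
  [7] b = 2  -> DEAD (b not live)
  [6] a = 3  -> DEAD (a not live)
  [5] z = 4  -> DEAD (z not live)
  [4] x = c + 0  -> KEEP; live=['c']
  [3] d = y - 0  -> DEAD (d not live)
  [2] c = y + y  -> KEEP; live=['y']
  [1] y = 6  -> KEEP; live=[]
Result (4 stmts):
  y = 6
  c = y + y
  x = c + 0
  return x

Answer: y = 6
c = y + y
x = c + 0
return x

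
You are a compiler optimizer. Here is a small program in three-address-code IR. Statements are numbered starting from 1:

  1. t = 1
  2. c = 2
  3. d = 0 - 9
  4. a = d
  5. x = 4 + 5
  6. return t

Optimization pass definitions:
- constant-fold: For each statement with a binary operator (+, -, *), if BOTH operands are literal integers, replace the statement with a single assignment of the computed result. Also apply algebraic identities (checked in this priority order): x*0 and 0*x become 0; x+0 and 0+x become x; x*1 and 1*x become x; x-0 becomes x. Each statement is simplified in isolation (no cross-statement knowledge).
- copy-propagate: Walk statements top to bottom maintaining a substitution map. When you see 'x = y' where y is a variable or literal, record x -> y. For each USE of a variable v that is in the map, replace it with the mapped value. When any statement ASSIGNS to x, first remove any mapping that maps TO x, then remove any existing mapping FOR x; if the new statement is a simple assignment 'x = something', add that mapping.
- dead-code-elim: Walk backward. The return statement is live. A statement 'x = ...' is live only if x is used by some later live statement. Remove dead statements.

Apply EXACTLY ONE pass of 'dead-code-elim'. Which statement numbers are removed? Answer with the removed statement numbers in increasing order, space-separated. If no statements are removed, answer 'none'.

Answer: 2 3 4 5

Derivation:
Backward liveness scan:
Stmt 1 't = 1': KEEP (t is live); live-in = []
Stmt 2 'c = 2': DEAD (c not in live set ['t'])
Stmt 3 'd = 0 - 9': DEAD (d not in live set ['t'])
Stmt 4 'a = d': DEAD (a not in live set ['t'])
Stmt 5 'x = 4 + 5': DEAD (x not in live set ['t'])
Stmt 6 'return t': KEEP (return); live-in = ['t']
Removed statement numbers: [2, 3, 4, 5]
Surviving IR:
  t = 1
  return t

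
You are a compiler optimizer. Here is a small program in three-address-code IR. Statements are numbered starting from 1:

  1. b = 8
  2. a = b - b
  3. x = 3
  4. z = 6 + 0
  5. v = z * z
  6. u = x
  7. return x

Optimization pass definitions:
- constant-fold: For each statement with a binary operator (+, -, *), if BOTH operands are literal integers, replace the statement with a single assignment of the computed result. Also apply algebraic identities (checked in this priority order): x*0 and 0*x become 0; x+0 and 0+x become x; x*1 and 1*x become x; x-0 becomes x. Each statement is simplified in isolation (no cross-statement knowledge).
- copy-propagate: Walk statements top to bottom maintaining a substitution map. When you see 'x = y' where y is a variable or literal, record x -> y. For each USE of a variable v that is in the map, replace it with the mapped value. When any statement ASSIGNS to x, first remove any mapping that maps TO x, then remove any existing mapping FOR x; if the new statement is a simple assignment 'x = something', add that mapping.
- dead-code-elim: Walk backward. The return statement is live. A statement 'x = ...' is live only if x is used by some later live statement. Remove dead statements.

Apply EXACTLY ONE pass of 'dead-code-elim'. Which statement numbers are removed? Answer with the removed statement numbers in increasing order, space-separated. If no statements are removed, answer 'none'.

Answer: 1 2 4 5 6

Derivation:
Backward liveness scan:
Stmt 1 'b = 8': DEAD (b not in live set [])
Stmt 2 'a = b - b': DEAD (a not in live set [])
Stmt 3 'x = 3': KEEP (x is live); live-in = []
Stmt 4 'z = 6 + 0': DEAD (z not in live set ['x'])
Stmt 5 'v = z * z': DEAD (v not in live set ['x'])
Stmt 6 'u = x': DEAD (u not in live set ['x'])
Stmt 7 'return x': KEEP (return); live-in = ['x']
Removed statement numbers: [1, 2, 4, 5, 6]
Surviving IR:
  x = 3
  return x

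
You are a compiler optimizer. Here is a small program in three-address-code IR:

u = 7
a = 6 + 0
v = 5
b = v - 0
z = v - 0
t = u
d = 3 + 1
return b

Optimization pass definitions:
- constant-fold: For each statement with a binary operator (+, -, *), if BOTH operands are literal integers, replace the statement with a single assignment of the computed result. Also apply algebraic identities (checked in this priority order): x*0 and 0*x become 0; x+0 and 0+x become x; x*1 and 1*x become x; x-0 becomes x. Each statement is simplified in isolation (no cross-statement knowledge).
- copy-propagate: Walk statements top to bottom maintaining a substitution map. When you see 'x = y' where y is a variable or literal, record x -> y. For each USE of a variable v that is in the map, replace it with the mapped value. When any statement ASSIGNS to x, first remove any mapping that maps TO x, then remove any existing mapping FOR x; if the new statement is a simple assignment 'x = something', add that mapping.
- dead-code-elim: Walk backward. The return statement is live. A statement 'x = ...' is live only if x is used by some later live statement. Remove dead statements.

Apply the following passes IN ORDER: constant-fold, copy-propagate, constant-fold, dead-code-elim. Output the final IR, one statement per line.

Initial IR:
  u = 7
  a = 6 + 0
  v = 5
  b = v - 0
  z = v - 0
  t = u
  d = 3 + 1
  return b
After constant-fold (8 stmts):
  u = 7
  a = 6
  v = 5
  b = v
  z = v
  t = u
  d = 4
  return b
After copy-propagate (8 stmts):
  u = 7
  a = 6
  v = 5
  b = 5
  z = 5
  t = 7
  d = 4
  return 5
After constant-fold (8 stmts):
  u = 7
  a = 6
  v = 5
  b = 5
  z = 5
  t = 7
  d = 4
  return 5
After dead-code-elim (1 stmts):
  return 5

Answer: return 5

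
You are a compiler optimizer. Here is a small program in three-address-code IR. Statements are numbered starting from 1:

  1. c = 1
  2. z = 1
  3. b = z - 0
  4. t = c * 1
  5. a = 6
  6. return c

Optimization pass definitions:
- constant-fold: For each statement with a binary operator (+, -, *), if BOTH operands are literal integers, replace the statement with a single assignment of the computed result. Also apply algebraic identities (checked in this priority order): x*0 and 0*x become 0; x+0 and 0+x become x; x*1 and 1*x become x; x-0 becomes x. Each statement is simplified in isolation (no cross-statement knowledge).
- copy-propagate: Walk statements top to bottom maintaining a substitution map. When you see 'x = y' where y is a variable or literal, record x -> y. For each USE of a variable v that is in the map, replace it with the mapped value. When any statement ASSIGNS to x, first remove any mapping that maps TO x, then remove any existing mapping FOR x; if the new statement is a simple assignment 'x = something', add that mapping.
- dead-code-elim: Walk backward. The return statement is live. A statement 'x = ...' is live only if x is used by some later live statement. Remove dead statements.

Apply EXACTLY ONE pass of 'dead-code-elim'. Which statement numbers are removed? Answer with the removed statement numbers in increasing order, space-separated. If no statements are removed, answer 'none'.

Backward liveness scan:
Stmt 1 'c = 1': KEEP (c is live); live-in = []
Stmt 2 'z = 1': DEAD (z not in live set ['c'])
Stmt 3 'b = z - 0': DEAD (b not in live set ['c'])
Stmt 4 't = c * 1': DEAD (t not in live set ['c'])
Stmt 5 'a = 6': DEAD (a not in live set ['c'])
Stmt 6 'return c': KEEP (return); live-in = ['c']
Removed statement numbers: [2, 3, 4, 5]
Surviving IR:
  c = 1
  return c

Answer: 2 3 4 5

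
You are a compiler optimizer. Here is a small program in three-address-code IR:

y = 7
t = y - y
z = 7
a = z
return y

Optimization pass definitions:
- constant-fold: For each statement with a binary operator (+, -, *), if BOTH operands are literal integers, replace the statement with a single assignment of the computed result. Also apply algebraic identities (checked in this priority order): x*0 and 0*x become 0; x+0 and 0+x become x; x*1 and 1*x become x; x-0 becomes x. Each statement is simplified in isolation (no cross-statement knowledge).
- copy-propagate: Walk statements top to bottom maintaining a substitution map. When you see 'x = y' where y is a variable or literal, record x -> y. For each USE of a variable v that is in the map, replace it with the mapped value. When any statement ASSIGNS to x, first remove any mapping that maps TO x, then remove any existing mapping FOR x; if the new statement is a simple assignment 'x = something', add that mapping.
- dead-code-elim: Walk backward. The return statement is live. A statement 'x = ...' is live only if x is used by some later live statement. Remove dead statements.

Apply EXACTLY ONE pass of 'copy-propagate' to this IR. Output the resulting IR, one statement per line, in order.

Answer: y = 7
t = 7 - 7
z = 7
a = 7
return 7

Derivation:
Applying copy-propagate statement-by-statement:
  [1] y = 7  (unchanged)
  [2] t = y - y  -> t = 7 - 7
  [3] z = 7  (unchanged)
  [4] a = z  -> a = 7
  [5] return y  -> return 7
Result (5 stmts):
  y = 7
  t = 7 - 7
  z = 7
  a = 7
  return 7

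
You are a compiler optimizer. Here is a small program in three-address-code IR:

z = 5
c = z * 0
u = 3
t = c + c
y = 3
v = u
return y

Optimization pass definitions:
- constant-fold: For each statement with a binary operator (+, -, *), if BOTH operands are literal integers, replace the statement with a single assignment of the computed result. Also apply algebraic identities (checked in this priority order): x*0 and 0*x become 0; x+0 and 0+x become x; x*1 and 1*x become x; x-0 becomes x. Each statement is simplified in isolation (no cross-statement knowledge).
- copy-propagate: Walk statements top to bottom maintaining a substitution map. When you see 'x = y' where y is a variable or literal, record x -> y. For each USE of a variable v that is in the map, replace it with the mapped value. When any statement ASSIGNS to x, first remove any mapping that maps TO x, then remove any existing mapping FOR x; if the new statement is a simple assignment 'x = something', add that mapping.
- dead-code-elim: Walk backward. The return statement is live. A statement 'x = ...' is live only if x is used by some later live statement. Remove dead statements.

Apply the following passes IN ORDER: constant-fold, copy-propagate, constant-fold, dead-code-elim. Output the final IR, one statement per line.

Initial IR:
  z = 5
  c = z * 0
  u = 3
  t = c + c
  y = 3
  v = u
  return y
After constant-fold (7 stmts):
  z = 5
  c = 0
  u = 3
  t = c + c
  y = 3
  v = u
  return y
After copy-propagate (7 stmts):
  z = 5
  c = 0
  u = 3
  t = 0 + 0
  y = 3
  v = 3
  return 3
After constant-fold (7 stmts):
  z = 5
  c = 0
  u = 3
  t = 0
  y = 3
  v = 3
  return 3
After dead-code-elim (1 stmts):
  return 3

Answer: return 3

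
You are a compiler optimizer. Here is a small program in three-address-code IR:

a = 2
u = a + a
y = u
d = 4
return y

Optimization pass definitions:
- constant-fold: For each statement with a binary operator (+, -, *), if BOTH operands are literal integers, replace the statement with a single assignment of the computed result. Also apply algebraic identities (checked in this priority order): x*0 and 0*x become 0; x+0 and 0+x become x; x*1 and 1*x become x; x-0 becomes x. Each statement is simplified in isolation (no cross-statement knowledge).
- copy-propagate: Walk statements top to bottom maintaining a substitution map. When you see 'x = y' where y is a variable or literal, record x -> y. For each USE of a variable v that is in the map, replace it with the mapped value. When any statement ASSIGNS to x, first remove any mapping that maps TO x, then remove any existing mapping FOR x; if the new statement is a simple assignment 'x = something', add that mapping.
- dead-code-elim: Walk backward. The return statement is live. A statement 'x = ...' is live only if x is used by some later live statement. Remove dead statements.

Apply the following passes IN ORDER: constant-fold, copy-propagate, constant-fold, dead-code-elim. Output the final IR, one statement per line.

Answer: u = 4
return u

Derivation:
Initial IR:
  a = 2
  u = a + a
  y = u
  d = 4
  return y
After constant-fold (5 stmts):
  a = 2
  u = a + a
  y = u
  d = 4
  return y
After copy-propagate (5 stmts):
  a = 2
  u = 2 + 2
  y = u
  d = 4
  return u
After constant-fold (5 stmts):
  a = 2
  u = 4
  y = u
  d = 4
  return u
After dead-code-elim (2 stmts):
  u = 4
  return u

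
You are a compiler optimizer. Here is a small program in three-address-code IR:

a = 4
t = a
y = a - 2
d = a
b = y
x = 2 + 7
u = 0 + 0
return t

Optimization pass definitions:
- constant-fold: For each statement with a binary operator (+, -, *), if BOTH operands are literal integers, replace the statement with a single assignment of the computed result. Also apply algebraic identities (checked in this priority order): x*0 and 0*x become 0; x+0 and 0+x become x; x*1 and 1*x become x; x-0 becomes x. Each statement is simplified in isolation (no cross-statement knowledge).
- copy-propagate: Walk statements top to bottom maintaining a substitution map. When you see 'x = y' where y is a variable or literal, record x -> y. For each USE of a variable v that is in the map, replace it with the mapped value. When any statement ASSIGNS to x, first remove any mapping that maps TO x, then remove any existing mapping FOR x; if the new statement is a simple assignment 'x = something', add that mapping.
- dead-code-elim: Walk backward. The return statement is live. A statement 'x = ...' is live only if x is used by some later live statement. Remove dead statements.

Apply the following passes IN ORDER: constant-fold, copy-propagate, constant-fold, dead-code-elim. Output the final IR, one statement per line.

Answer: return 4

Derivation:
Initial IR:
  a = 4
  t = a
  y = a - 2
  d = a
  b = y
  x = 2 + 7
  u = 0 + 0
  return t
After constant-fold (8 stmts):
  a = 4
  t = a
  y = a - 2
  d = a
  b = y
  x = 9
  u = 0
  return t
After copy-propagate (8 stmts):
  a = 4
  t = 4
  y = 4 - 2
  d = 4
  b = y
  x = 9
  u = 0
  return 4
After constant-fold (8 stmts):
  a = 4
  t = 4
  y = 2
  d = 4
  b = y
  x = 9
  u = 0
  return 4
After dead-code-elim (1 stmts):
  return 4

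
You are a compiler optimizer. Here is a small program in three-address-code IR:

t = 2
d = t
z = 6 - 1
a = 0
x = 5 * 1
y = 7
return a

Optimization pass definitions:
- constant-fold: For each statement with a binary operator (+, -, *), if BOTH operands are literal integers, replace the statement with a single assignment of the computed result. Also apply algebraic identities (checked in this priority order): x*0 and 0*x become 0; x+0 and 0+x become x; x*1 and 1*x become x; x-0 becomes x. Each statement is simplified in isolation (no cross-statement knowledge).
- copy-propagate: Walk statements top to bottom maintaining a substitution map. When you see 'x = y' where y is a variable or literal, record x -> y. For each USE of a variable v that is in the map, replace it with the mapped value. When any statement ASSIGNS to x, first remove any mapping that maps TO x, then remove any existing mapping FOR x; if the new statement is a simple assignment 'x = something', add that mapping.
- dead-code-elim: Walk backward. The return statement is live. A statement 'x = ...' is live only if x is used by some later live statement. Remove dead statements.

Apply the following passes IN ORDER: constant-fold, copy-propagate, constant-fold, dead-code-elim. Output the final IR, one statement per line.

Initial IR:
  t = 2
  d = t
  z = 6 - 1
  a = 0
  x = 5 * 1
  y = 7
  return a
After constant-fold (7 stmts):
  t = 2
  d = t
  z = 5
  a = 0
  x = 5
  y = 7
  return a
After copy-propagate (7 stmts):
  t = 2
  d = 2
  z = 5
  a = 0
  x = 5
  y = 7
  return 0
After constant-fold (7 stmts):
  t = 2
  d = 2
  z = 5
  a = 0
  x = 5
  y = 7
  return 0
After dead-code-elim (1 stmts):
  return 0

Answer: return 0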